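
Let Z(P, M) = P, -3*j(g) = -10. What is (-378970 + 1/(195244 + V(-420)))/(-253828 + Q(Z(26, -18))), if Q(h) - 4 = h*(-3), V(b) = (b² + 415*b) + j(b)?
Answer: 224366156737/150320647884 ≈ 1.4926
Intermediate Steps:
j(g) = 10/3 (j(g) = -⅓*(-10) = 10/3)
V(b) = 10/3 + b² + 415*b (V(b) = (b² + 415*b) + 10/3 = 10/3 + b² + 415*b)
Q(h) = 4 - 3*h (Q(h) = 4 + h*(-3) = 4 - 3*h)
(-378970 + 1/(195244 + V(-420)))/(-253828 + Q(Z(26, -18))) = (-378970 + 1/(195244 + (10/3 + (-420)² + 415*(-420))))/(-253828 + (4 - 3*26)) = (-378970 + 1/(195244 + (10/3 + 176400 - 174300)))/(-253828 + (4 - 78)) = (-378970 + 1/(195244 + 6310/3))/(-253828 - 74) = (-378970 + 1/(592042/3))/(-253902) = (-378970 + 3/592042)*(-1/253902) = -224366156737/592042*(-1/253902) = 224366156737/150320647884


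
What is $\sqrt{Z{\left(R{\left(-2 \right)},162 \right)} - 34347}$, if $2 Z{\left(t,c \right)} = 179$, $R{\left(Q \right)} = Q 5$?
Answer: $\frac{i \sqrt{137030}}{2} \approx 185.09 i$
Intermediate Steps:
$R{\left(Q \right)} = 5 Q$
$Z{\left(t,c \right)} = \frac{179}{2}$ ($Z{\left(t,c \right)} = \frac{1}{2} \cdot 179 = \frac{179}{2}$)
$\sqrt{Z{\left(R{\left(-2 \right)},162 \right)} - 34347} = \sqrt{\frac{179}{2} - 34347} = \sqrt{- \frac{68515}{2}} = \frac{i \sqrt{137030}}{2}$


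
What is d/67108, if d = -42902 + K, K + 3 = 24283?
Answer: -9311/33554 ≈ -0.27749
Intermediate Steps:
K = 24280 (K = -3 + 24283 = 24280)
d = -18622 (d = -42902 + 24280 = -18622)
d/67108 = -18622/67108 = -18622*1/67108 = -9311/33554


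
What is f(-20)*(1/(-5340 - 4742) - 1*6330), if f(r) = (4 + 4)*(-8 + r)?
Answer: 7147734832/5041 ≈ 1.4179e+6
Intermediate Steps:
f(r) = -64 + 8*r (f(r) = 8*(-8 + r) = -64 + 8*r)
f(-20)*(1/(-5340 - 4742) - 1*6330) = (-64 + 8*(-20))*(1/(-5340 - 4742) - 1*6330) = (-64 - 160)*(1/(-10082) - 6330) = -224*(-1/10082 - 6330) = -224*(-63819061/10082) = 7147734832/5041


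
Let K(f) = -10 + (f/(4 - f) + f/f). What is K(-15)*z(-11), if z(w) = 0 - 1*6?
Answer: 1116/19 ≈ 58.737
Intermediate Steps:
z(w) = -6 (z(w) = 0 - 6 = -6)
K(f) = -9 + f/(4 - f) (K(f) = -10 + (f/(4 - f) + 1) = -10 + (1 + f/(4 - f)) = -9 + f/(4 - f))
K(-15)*z(-11) = (2*(18 - 5*(-15))/(-4 - 15))*(-6) = (2*(18 + 75)/(-19))*(-6) = (2*(-1/19)*93)*(-6) = -186/19*(-6) = 1116/19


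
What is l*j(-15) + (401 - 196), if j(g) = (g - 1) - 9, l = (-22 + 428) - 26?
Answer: -9295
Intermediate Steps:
l = 380 (l = 406 - 26 = 380)
j(g) = -10 + g (j(g) = (-1 + g) - 9 = -10 + g)
l*j(-15) + (401 - 196) = 380*(-10 - 15) + (401 - 196) = 380*(-25) + 205 = -9500 + 205 = -9295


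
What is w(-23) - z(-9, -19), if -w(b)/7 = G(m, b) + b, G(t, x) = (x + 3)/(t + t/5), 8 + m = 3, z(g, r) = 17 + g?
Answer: 389/3 ≈ 129.67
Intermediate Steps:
m = -5 (m = -8 + 3 = -5)
G(t, x) = 5*(3 + x)/(6*t) (G(t, x) = (3 + x)/(t + t*(⅕)) = (3 + x)/(t + t/5) = (3 + x)/((6*t/5)) = (3 + x)*(5/(6*t)) = 5*(3 + x)/(6*t))
w(b) = 7/2 - 35*b/6 (w(b) = -7*((⅚)*(3 + b)/(-5) + b) = -7*((⅚)*(-⅕)*(3 + b) + b) = -7*((-½ - b/6) + b) = -7*(-½ + 5*b/6) = 7/2 - 35*b/6)
w(-23) - z(-9, -19) = (7/2 - 35/6*(-23)) - (17 - 9) = (7/2 + 805/6) - 1*8 = 413/3 - 8 = 389/3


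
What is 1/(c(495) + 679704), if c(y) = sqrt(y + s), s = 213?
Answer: 56642/38499793909 - sqrt(177)/230998763454 ≈ 1.4712e-6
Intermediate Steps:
c(y) = sqrt(213 + y) (c(y) = sqrt(y + 213) = sqrt(213 + y))
1/(c(495) + 679704) = 1/(sqrt(213 + 495) + 679704) = 1/(sqrt(708) + 679704) = 1/(2*sqrt(177) + 679704) = 1/(679704 + 2*sqrt(177))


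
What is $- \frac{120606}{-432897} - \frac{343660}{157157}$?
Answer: $- \frac{43271768626}{22677597943} \approx -1.9081$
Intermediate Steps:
$- \frac{120606}{-432897} - \frac{343660}{157157} = \left(-120606\right) \left(- \frac{1}{432897}\right) - \frac{343660}{157157} = \frac{40202}{144299} - \frac{343660}{157157} = - \frac{43271768626}{22677597943}$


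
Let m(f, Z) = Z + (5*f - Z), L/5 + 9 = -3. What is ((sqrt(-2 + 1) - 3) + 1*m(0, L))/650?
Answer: -3/650 + I/650 ≈ -0.0046154 + 0.0015385*I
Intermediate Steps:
L = -60 (L = -45 + 5*(-3) = -45 - 15 = -60)
m(f, Z) = 5*f (m(f, Z) = Z + (-Z + 5*f) = 5*f)
((sqrt(-2 + 1) - 3) + 1*m(0, L))/650 = ((sqrt(-2 + 1) - 3) + 1*(5*0))/650 = ((sqrt(-1) - 3) + 1*0)*(1/650) = ((I - 3) + 0)*(1/650) = ((-3 + I) + 0)*(1/650) = (-3 + I)*(1/650) = -3/650 + I/650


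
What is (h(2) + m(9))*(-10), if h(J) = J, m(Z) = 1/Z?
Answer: -190/9 ≈ -21.111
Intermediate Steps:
(h(2) + m(9))*(-10) = (2 + 1/9)*(-10) = (2 + ⅑)*(-10) = (19/9)*(-10) = -190/9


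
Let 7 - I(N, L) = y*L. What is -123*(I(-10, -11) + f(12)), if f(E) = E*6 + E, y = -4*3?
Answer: 5043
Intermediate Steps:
y = -12
f(E) = 7*E (f(E) = 6*E + E = 7*E)
I(N, L) = 7 + 12*L (I(N, L) = 7 - (-12)*L = 7 + 12*L)
-123*(I(-10, -11) + f(12)) = -123*((7 + 12*(-11)) + 7*12) = -123*((7 - 132) + 84) = -123*(-125 + 84) = -123*(-41) = 5043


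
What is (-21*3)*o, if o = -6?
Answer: 378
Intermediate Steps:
(-21*3)*o = -21*3*(-6) = -63*(-6) = 378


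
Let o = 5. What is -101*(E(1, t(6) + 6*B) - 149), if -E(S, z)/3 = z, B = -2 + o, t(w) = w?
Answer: 22321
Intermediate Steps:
B = 3 (B = -2 + 5 = 3)
E(S, z) = -3*z
-101*(E(1, t(6) + 6*B) - 149) = -101*(-3*(6 + 6*3) - 149) = -101*(-3*(6 + 18) - 149) = -101*(-3*24 - 149) = -101*(-72 - 149) = -101*(-221) = 22321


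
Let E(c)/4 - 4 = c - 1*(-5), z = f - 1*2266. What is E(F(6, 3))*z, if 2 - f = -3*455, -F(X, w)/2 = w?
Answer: -10788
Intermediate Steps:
F(X, w) = -2*w
f = 1367 (f = 2 - (-3)*455 = 2 - 1*(-1365) = 2 + 1365 = 1367)
z = -899 (z = 1367 - 1*2266 = 1367 - 2266 = -899)
E(c) = 36 + 4*c (E(c) = 16 + 4*(c - 1*(-5)) = 16 + 4*(c + 5) = 16 + 4*(5 + c) = 16 + (20 + 4*c) = 36 + 4*c)
E(F(6, 3))*z = (36 + 4*(-2*3))*(-899) = (36 + 4*(-6))*(-899) = (36 - 24)*(-899) = 12*(-899) = -10788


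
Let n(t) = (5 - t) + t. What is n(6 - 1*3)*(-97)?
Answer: -485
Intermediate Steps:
n(t) = 5
n(6 - 1*3)*(-97) = 5*(-97) = -485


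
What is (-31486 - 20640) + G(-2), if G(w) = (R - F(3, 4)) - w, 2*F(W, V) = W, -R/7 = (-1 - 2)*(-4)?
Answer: -104419/2 ≈ -52210.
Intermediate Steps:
R = -84 (R = -7*(-1 - 2)*(-4) = -(-21)*(-4) = -7*12 = -84)
F(W, V) = W/2
G(w) = -171/2 - w (G(w) = (-84 - 3/2) - w = -171/2 - w)
(-31486 - 20640) + G(-2) = (-31486 - 20640) + (-171/2 - 1*(-2)) = -52126 + (-171/2 + 2) = -52126 - 167/2 = -104419/2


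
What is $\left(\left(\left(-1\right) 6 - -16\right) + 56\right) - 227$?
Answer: $-161$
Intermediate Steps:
$\left(\left(\left(-1\right) 6 - -16\right) + 56\right) - 227 = \left(\left(-6 + 16\right) + 56\right) - 227 = \left(10 + 56\right) - 227 = 66 - 227 = -161$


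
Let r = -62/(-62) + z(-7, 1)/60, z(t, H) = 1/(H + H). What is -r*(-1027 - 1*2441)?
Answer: 34969/10 ≈ 3496.9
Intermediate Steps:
z(t, H) = 1/(2*H)
r = 121/120 (r = -62/(-62) + ((½)/1)/60 = -62*(-1/62) + ((½)*1)*(1/60) = 1 + (½)*(1/60) = 1 + 1/120 = 121/120 ≈ 1.0083)
-r*(-1027 - 1*2441) = -121*(-1027 - 1*2441)/120 = -121*(-1027 - 2441)/120 = -121*(-3468)/120 = -1*(-34969/10) = 34969/10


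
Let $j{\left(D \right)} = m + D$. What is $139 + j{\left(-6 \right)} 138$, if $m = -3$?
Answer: $-1103$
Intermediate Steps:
$j{\left(D \right)} = -3 + D$
$139 + j{\left(-6 \right)} 138 = 139 + \left(-3 - 6\right) 138 = 139 - 1242 = -1103$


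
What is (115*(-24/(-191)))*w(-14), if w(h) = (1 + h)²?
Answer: 466440/191 ≈ 2442.1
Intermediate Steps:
(115*(-24/(-191)))*w(-14) = (115*(-24/(-191)))*(1 - 14)² = (115*(-24*(-1/191)))*(-13)² = (115*(24/191))*169 = (2760/191)*169 = 466440/191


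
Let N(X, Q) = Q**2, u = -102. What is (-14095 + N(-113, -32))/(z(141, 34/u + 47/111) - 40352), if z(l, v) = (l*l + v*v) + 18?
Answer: 161047791/252001313 ≈ 0.63908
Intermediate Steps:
z(l, v) = 18 + l**2 + v**2 (z(l, v) = (l**2 + v**2) + 18 = 18 + l**2 + v**2)
(-14095 + N(-113, -32))/(z(141, 34/u + 47/111) - 40352) = (-14095 + (-32)**2)/((18 + 141**2 + (34/(-102) + 47/111)**2) - 40352) = (-14095 + 1024)/((18 + 19881 + (34*(-1/102) + 47*(1/111))**2) - 40352) = -13071/((18 + 19881 + (-1/3 + 47/111)**2) - 40352) = -13071/((18 + 19881 + (10/111)**2) - 40352) = -13071/((18 + 19881 + 100/12321) - 40352) = -13071/(245175679/12321 - 40352) = -13071/(-252001313/12321) = -13071*(-12321/252001313) = 161047791/252001313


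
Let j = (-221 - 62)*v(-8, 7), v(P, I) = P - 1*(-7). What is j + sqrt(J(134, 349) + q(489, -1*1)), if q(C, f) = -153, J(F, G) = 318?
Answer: 283 + sqrt(165) ≈ 295.85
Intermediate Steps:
v(P, I) = 7 + P (v(P, I) = P + 7 = 7 + P)
j = 283 (j = (-221 - 62)*(7 - 8) = -283*(-1) = 283)
j + sqrt(J(134, 349) + q(489, -1*1)) = 283 + sqrt(318 - 153) = 283 + sqrt(165)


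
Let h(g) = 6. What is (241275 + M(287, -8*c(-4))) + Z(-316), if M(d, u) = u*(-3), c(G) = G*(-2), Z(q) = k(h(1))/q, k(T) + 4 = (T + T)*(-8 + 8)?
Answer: 19075894/79 ≈ 2.4147e+5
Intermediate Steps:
k(T) = -4 (k(T) = -4 + (T + T)*(-8 + 8) = -4 + (2*T)*0 = -4 + 0 = -4)
Z(q) = -4/q
c(G) = -2*G
M(d, u) = -3*u
(241275 + M(287, -8*c(-4))) + Z(-316) = (241275 - (-24)*(-2*(-4))) - 4/(-316) = (241275 - (-24)*8) - 4*(-1/316) = (241275 - 3*(-64)) + 1/79 = (241275 + 192) + 1/79 = 241467 + 1/79 = 19075894/79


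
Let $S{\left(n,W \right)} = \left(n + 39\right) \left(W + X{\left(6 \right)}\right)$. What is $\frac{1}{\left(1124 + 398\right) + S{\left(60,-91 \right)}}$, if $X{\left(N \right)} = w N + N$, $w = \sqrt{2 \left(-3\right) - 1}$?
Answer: $- \frac{6893}{49983301} - \frac{594 i \sqrt{7}}{49983301} \approx -0.00013791 - 3.1442 \cdot 10^{-5} i$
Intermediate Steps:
$w = i \sqrt{7}$ ($w = \sqrt{-6 - 1} = \sqrt{-7} = i \sqrt{7} \approx 2.6458 i$)
$X{\left(N \right)} = N + i N \sqrt{7}$ ($X{\left(N \right)} = i \sqrt{7} N + N = i N \sqrt{7} + N = N + i N \sqrt{7}$)
$S{\left(n,W \right)} = \left(39 + n\right) \left(6 + W + 6 i \sqrt{7}\right)$ ($S{\left(n,W \right)} = \left(n + 39\right) \left(W + 6 \left(1 + i \sqrt{7}\right)\right) = \left(39 + n\right) \left(W + \left(6 + 6 i \sqrt{7}\right)\right) = \left(39 + n\right) \left(6 + W + 6 i \sqrt{7}\right)$)
$\frac{1}{\left(1124 + 398\right) + S{\left(60,-91 \right)}} = \frac{1}{\left(1124 + 398\right) + \left(234 + 39 \left(-91\right) - 5460 + 6 \cdot 60 \left(1 + i \sqrt{7}\right) + 234 i \sqrt{7}\right)} = \frac{1}{1522 + \left(234 - 3549 - 5460 + \left(360 + 360 i \sqrt{7}\right) + 234 i \sqrt{7}\right)} = \frac{1}{1522 - \left(8415 - 594 i \sqrt{7}\right)} = \frac{1}{-6893 + 594 i \sqrt{7}}$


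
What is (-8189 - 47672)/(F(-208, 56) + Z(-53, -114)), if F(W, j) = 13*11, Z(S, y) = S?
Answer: -55861/90 ≈ -620.68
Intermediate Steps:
F(W, j) = 143
(-8189 - 47672)/(F(-208, 56) + Z(-53, -114)) = (-8189 - 47672)/(143 - 53) = -55861/90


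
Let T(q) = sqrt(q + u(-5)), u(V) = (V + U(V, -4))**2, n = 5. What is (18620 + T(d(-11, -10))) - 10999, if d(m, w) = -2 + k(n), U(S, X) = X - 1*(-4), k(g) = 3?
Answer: 7621 + sqrt(26) ≈ 7626.1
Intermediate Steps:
U(S, X) = 4 + X (U(S, X) = X + 4 = 4 + X)
d(m, w) = 1 (d(m, w) = -2 + 3 = 1)
u(V) = V**2 (u(V) = (V + (4 - 4))**2 = (V + 0)**2 = V**2)
T(q) = sqrt(25 + q) (T(q) = sqrt(q + (-5)**2) = sqrt(q + 25) = sqrt(25 + q))
(18620 + T(d(-11, -10))) - 10999 = (18620 + sqrt(25 + 1)) - 10999 = (18620 + sqrt(26)) - 10999 = 7621 + sqrt(26)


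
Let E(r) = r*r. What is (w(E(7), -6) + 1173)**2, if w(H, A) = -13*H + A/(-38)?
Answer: 103774969/361 ≈ 2.8747e+5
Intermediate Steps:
E(r) = r**2
w(H, A) = -13*H - A/38
(w(E(7), -6) + 1173)**2 = ((-13*7**2 - 1/38*(-6)) + 1173)**2 = ((-13*49 + 3/19) + 1173)**2 = ((-637 + 3/19) + 1173)**2 = (-12100/19 + 1173)**2 = (10187/19)**2 = 103774969/361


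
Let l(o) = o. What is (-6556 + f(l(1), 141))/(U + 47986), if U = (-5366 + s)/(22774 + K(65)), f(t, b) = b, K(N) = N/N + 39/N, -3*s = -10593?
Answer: -730527370/5464540533 ≈ -0.13369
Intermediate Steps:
s = 3531 (s = -1/3*(-10593) = 3531)
K(N) = 1 + 39/N
U = -9175/113878 (U = (-5366 + 3531)/(22774 + (39 + 65)/65) = -1835/(22774 + (1/65)*104) = -1835/(22774 + 8/5) = -1835/113878/5 = -1835*5/113878 = -9175/113878 ≈ -0.080569)
(-6556 + f(l(1), 141))/(U + 47986) = (-6556 + 141)/(-9175/113878 + 47986) = -6415/5464540533/113878 = -6415*113878/5464540533 = -730527370/5464540533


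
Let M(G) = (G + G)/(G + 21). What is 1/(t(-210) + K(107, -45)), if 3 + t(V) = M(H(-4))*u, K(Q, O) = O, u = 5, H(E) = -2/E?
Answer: -43/2054 ≈ -0.020935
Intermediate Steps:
M(G) = 2*G/(21 + G) (M(G) = (2*G)/(21 + G) = 2*G/(21 + G))
t(V) = -119/43 (t(V) = -3 + (2*(-2/(-4))/(21 - 2/(-4)))*5 = -3 + (2*(-2*(-¼))/(21 - 2*(-¼)))*5 = -3 + (2*(½)/(21 + ½))*5 = -3 + (2*(½)/(43/2))*5 = -3 + (2*(½)*(2/43))*5 = -3 + (2/43)*5 = -3 + 10/43 = -119/43)
1/(t(-210) + K(107, -45)) = 1/(-119/43 - 45) = 1/(-2054/43) = -43/2054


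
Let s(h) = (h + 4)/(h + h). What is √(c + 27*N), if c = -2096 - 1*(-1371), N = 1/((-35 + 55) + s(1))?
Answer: I*√18095/5 ≈ 26.904*I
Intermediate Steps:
s(h) = (4 + h)/(2*h) (s(h) = (4 + h)/((2*h)) = (4 + h)*(1/(2*h)) = (4 + h)/(2*h))
N = 2/45 (N = 1/((-35 + 55) + (½)*(4 + 1)/1) = 1/(20 + (½)*1*5) = 1/(20 + 5/2) = 1/(45/2) = 2/45 ≈ 0.044444)
c = -725 (c = -2096 + 1371 = -725)
√(c + 27*N) = √(-725 + 27*(2/45)) = √(-725 + 6/5) = √(-3619/5) = I*√18095/5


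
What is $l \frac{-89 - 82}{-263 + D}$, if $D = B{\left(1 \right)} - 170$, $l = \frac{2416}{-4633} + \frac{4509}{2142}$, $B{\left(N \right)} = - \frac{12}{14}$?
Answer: $\frac{298587375}{478394314} \approx 0.62414$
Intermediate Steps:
$B{\left(N \right)} = - \frac{6}{7}$ ($B{\left(N \right)} = \left(-12\right) \frac{1}{14} = - \frac{6}{7}$)
$l = \frac{1746125}{1102654}$ ($l = 2416 \left(- \frac{1}{4633}\right) + 4509 \cdot \frac{1}{2142} = - \frac{2416}{4633} + \frac{501}{238} = \frac{1746125}{1102654} \approx 1.5836$)
$D = - \frac{1196}{7}$ ($D = - \frac{6}{7} - 170 = - \frac{1196}{7} \approx -170.86$)
$l \frac{-89 - 82}{-263 + D} = \frac{1746125 \frac{-89 - 82}{-263 - \frac{1196}{7}}}{1102654} = \frac{1746125 \left(- \frac{171}{- \frac{3037}{7}}\right)}{1102654} = \frac{1746125 \left(\left(-171\right) \left(- \frac{7}{3037}\right)\right)}{1102654} = \frac{1746125}{1102654} \cdot \frac{1197}{3037} = \frac{298587375}{478394314}$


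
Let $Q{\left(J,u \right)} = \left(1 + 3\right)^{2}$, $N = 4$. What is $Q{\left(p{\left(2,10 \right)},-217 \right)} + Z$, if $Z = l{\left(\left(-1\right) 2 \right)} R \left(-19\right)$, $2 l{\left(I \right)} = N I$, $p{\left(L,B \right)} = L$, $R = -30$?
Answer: $-2264$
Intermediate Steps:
$l{\left(I \right)} = 2 I$ ($l{\left(I \right)} = \frac{4 I}{2} = 2 I$)
$Z = -2280$ ($Z = 2 \left(\left(-1\right) 2\right) \left(-30\right) \left(-19\right) = 2 \left(-2\right) \left(-30\right) \left(-19\right) = \left(-4\right) \left(-30\right) \left(-19\right) = 120 \left(-19\right) = -2280$)
$Q{\left(J,u \right)} = 16$ ($Q{\left(J,u \right)} = 4^{2} = 16$)
$Q{\left(p{\left(2,10 \right)},-217 \right)} + Z = 16 - 2280 = -2264$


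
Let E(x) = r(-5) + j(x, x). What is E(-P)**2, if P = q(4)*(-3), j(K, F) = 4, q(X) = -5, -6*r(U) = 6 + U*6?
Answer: 64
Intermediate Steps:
r(U) = -1 - U (r(U) = -(6 + U*6)/6 = -(6 + 6*U)/6 = -1 - U)
P = 15 (P = -5*(-3) = 15)
E(x) = 8 (E(x) = (-1 - 1*(-5)) + 4 = (-1 + 5) + 4 = 4 + 4 = 8)
E(-P)**2 = 8**2 = 64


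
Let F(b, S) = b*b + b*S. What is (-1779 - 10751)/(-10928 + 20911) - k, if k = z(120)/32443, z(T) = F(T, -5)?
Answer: -544276190/323878469 ≈ -1.6805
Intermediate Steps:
F(b, S) = b² + S*b
z(T) = T*(-5 + T)
k = 13800/32443 (k = (120*(-5 + 120))/32443 = (120*115)*(1/32443) = 13800*(1/32443) = 13800/32443 ≈ 0.42536)
(-1779 - 10751)/(-10928 + 20911) - k = (-1779 - 10751)/(-10928 + 20911) - 1*13800/32443 = -12530/9983 - 13800/32443 = -544276190/323878469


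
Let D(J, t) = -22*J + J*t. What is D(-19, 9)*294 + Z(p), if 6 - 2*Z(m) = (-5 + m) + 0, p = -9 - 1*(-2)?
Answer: 72627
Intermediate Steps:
p = -7 (p = -9 + 2 = -7)
Z(m) = 11/2 - m/2 (Z(m) = 3 - ((-5 + m) + 0)/2 = 3 - (-5 + m)/2 = 3 + (5/2 - m/2) = 11/2 - m/2)
D(-19, 9)*294 + Z(p) = -19*(-22 + 9)*294 + (11/2 - ½*(-7)) = -19*(-13)*294 + (11/2 + 7/2) = 247*294 + 9 = 72618 + 9 = 72627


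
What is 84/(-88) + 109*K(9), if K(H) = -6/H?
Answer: -4859/66 ≈ -73.621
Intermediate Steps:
84/(-88) + 109*K(9) = 84/(-88) + 109*(-6/9) = 84*(-1/88) + 109*(-6*1/9) = -21/22 + 109*(-2/3) = -21/22 - 218/3 = -4859/66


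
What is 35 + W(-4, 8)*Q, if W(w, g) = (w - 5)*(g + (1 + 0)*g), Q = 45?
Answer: -6445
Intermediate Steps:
W(w, g) = 2*g*(-5 + w) (W(w, g) = (-5 + w)*(g + 1*g) = (-5 + w)*(g + g) = (-5 + w)*(2*g) = 2*g*(-5 + w))
35 + W(-4, 8)*Q = 35 + (2*8*(-5 - 4))*45 = 35 + (2*8*(-9))*45 = 35 - 144*45 = 35 - 6480 = -6445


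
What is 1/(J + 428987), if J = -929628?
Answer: -1/500641 ≈ -1.9974e-6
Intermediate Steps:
1/(J + 428987) = 1/(-929628 + 428987) = 1/(-500641) = -1/500641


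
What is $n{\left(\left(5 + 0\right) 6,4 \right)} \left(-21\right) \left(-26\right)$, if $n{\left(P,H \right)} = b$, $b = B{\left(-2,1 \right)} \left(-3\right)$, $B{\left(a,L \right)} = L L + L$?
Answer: $-3276$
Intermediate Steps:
$B{\left(a,L \right)} = L + L^{2}$ ($B{\left(a,L \right)} = L^{2} + L = L + L^{2}$)
$b = -6$ ($b = 1 \left(1 + 1\right) \left(-3\right) = 1 \cdot 2 \left(-3\right) = 2 \left(-3\right) = -6$)
$n{\left(P,H \right)} = -6$
$n{\left(\left(5 + 0\right) 6,4 \right)} \left(-21\right) \left(-26\right) = \left(-6\right) \left(-21\right) \left(-26\right) = 126 \left(-26\right) = -3276$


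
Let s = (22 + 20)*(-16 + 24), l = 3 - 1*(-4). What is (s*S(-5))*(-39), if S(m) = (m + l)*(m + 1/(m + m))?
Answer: 668304/5 ≈ 1.3366e+5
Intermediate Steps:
l = 7 (l = 3 + 4 = 7)
S(m) = (7 + m)*(m + 1/(2*m)) (S(m) = (m + 7)*(m + 1/(m + m)) = (7 + m)*(m + 1/(2*m)))
s = 336 (s = 42*8 = 336)
(s*S(-5))*(-39) = (336*(½ + (-5)² + 7*(-5) + (7/2)/(-5)))*(-39) = (336*(½ + 25 - 35 + (7/2)*(-⅕)))*(-39) = (336*(½ + 25 - 35 - 7/10))*(-39) = (336*(-51/5))*(-39) = -17136/5*(-39) = 668304/5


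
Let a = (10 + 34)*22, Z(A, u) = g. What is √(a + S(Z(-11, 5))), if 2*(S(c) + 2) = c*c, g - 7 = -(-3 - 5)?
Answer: √4314/2 ≈ 32.841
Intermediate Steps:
g = 15 (g = 7 - (-3 - 5) = 7 - 1*(-8) = 7 + 8 = 15)
Z(A, u) = 15
S(c) = -2 + c²/2 (S(c) = -2 + (c*c)/2 = -2 + c²/2)
a = 968 (a = 44*22 = 968)
√(a + S(Z(-11, 5))) = √(968 + (-2 + (½)*15²)) = √(968 + (-2 + (½)*225)) = √(968 + (-2 + 225/2)) = √(968 + 221/2) = √(2157/2) = √4314/2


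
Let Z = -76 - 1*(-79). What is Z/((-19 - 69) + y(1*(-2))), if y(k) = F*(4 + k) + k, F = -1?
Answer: -3/92 ≈ -0.032609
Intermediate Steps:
Z = 3 (Z = -76 + 79 = 3)
y(k) = -4 (y(k) = -(4 + k) + k = (-4 - k) + k = -4)
Z/((-19 - 69) + y(1*(-2))) = 3/((-19 - 69) - 4) = 3/(-88 - 4) = 3/(-92) = 3*(-1/92) = -3/92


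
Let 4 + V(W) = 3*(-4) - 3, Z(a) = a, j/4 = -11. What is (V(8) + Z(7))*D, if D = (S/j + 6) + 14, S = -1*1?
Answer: -2643/11 ≈ -240.27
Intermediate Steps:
j = -44 (j = 4*(-11) = -44)
S = -1
V(W) = -19 (V(W) = -4 + (3*(-4) - 3) = -4 + (-12 - 3) = -4 - 15 = -19)
D = 881/44 (D = (-1/(-44) + 6) + 14 = (-1*(-1/44) + 6) + 14 = (1/44 + 6) + 14 = 265/44 + 14 = 881/44 ≈ 20.023)
(V(8) + Z(7))*D = (-19 + 7)*(881/44) = -12*881/44 = -2643/11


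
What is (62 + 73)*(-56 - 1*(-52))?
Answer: -540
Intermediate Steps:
(62 + 73)*(-56 - 1*(-52)) = 135*(-56 + 52) = 135*(-4) = -540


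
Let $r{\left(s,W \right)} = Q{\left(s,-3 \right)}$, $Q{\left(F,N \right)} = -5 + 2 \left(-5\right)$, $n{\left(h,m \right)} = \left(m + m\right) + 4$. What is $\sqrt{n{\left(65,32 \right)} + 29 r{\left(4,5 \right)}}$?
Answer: $i \sqrt{367} \approx 19.157 i$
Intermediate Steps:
$n{\left(h,m \right)} = 4 + 2 m$ ($n{\left(h,m \right)} = 2 m + 4 = 4 + 2 m$)
$Q{\left(F,N \right)} = -15$ ($Q{\left(F,N \right)} = -5 - 10 = -15$)
$r{\left(s,W \right)} = -15$
$\sqrt{n{\left(65,32 \right)} + 29 r{\left(4,5 \right)}} = \sqrt{\left(4 + 2 \cdot 32\right) + 29 \left(-15\right)} = \sqrt{\left(4 + 64\right) - 435} = \sqrt{68 - 435} = \sqrt{-367} = i \sqrt{367}$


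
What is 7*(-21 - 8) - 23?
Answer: -226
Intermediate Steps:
7*(-21 - 8) - 23 = 7*(-29) - 23 = -203 - 23 = -226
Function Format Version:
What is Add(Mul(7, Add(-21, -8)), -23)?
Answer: -226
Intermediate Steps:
Add(Mul(7, Add(-21, -8)), -23) = Add(Mul(7, -29), -23) = Add(-203, -23) = -226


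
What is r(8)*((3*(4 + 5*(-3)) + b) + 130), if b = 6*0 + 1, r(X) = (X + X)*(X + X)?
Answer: 25088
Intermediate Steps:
r(X) = 4*X² (r(X) = (2*X)*(2*X) = 4*X²)
b = 1 (b = 0 + 1 = 1)
r(8)*((3*(4 + 5*(-3)) + b) + 130) = (4*8²)*((3*(4 + 5*(-3)) + 1) + 130) = (4*64)*((3*(4 - 15) + 1) + 130) = 256*((3*(-11) + 1) + 130) = 256*((-33 + 1) + 130) = 256*(-32 + 130) = 256*98 = 25088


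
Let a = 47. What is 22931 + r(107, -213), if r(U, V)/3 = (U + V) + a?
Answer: 22754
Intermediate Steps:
r(U, V) = 141 + 3*U + 3*V (r(U, V) = 3*((U + V) + 47) = 3*(47 + U + V) = 141 + 3*U + 3*V)
22931 + r(107, -213) = 22931 + (141 + 3*107 + 3*(-213)) = 22931 + (141 + 321 - 639) = 22931 - 177 = 22754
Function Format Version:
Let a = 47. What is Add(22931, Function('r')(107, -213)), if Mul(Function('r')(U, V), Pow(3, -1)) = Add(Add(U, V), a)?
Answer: 22754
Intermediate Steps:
Function('r')(U, V) = Add(141, Mul(3, U), Mul(3, V)) (Function('r')(U, V) = Mul(3, Add(Add(U, V), 47)) = Mul(3, Add(47, U, V)) = Add(141, Mul(3, U), Mul(3, V)))
Add(22931, Function('r')(107, -213)) = Add(22931, Add(141, Mul(3, 107), Mul(3, -213))) = Add(22931, Add(141, 321, -639)) = Add(22931, -177) = 22754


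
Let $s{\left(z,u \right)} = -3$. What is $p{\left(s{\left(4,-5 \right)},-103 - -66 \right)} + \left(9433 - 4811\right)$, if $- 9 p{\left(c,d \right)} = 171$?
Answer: $4603$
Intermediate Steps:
$p{\left(c,d \right)} = -19$ ($p{\left(c,d \right)} = \left(- \frac{1}{9}\right) 171 = -19$)
$p{\left(s{\left(4,-5 \right)},-103 - -66 \right)} + \left(9433 - 4811\right) = -19 + \left(9433 - 4811\right) = -19 + 4622 = 4603$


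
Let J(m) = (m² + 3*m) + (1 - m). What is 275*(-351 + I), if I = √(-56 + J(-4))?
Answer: -96525 + 275*I*√47 ≈ -96525.0 + 1885.3*I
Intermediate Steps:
J(m) = 1 + m² + 2*m
I = I*√47 (I = √(-56 + (1 + (-4)² + 2*(-4))) = √(-56 + (1 + 16 - 8)) = √(-56 + 9) = √(-47) = I*√47 ≈ 6.8557*I)
275*(-351 + I) = 275*(-351 + I*√47) = -96525 + 275*I*√47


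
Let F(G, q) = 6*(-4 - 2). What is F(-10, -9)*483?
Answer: -17388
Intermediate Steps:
F(G, q) = -36 (F(G, q) = 6*(-6) = -36)
F(-10, -9)*483 = -36*483 = -17388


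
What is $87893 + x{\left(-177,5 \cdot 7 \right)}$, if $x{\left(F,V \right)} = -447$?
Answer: $87446$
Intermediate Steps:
$87893 + x{\left(-177,5 \cdot 7 \right)} = 87893 - 447 = 87446$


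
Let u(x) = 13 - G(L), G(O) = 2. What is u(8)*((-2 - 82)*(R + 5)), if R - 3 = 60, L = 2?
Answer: -62832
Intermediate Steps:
R = 63 (R = 3 + 60 = 63)
u(x) = 11 (u(x) = 13 - 1*2 = 13 - 2 = 11)
u(8)*((-2 - 82)*(R + 5)) = 11*((-2 - 82)*(63 + 5)) = 11*(-84*68) = 11*(-5712) = -62832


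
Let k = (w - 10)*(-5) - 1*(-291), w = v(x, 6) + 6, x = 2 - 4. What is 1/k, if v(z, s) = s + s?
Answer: 1/251 ≈ 0.0039841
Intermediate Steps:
x = -2
v(z, s) = 2*s
w = 18 (w = 2*6 + 6 = 12 + 6 = 18)
k = 251 (k = (18 - 10)*(-5) - 1*(-291) = 8*(-5) + 291 = -40 + 291 = 251)
1/k = 1/251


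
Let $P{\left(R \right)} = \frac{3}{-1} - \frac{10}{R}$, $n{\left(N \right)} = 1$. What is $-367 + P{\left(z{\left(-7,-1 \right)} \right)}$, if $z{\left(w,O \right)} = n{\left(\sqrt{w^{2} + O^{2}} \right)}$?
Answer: $-380$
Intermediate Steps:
$z{\left(w,O \right)} = 1$
$P{\left(R \right)} = -3 - \frac{10}{R}$ ($P{\left(R \right)} = 3 \left(-1\right) - \frac{10}{R} = -3 - \frac{10}{R}$)
$-367 + P{\left(z{\left(-7,-1 \right)} \right)} = -367 - \left(3 + \frac{10}{1}\right) = -367 - 13 = -380$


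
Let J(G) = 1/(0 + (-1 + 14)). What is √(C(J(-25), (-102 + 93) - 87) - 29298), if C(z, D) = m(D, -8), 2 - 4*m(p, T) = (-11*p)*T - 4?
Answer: 3*I*√12082/2 ≈ 164.88*I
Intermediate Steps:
J(G) = 1/13 (J(G) = 1/(0 + 13) = 1/13)
m(p, T) = 3/2 + 11*T*p/4 (m(p, T) = ½ - ((-11*p)*T - 4)/4 = ½ - (-11*T*p - 4)/4 = ½ - (-4 - 11*T*p)/4 = ½ + (1 + 11*T*p/4) = 3/2 + 11*T*p/4)
C(z, D) = 3/2 - 22*D (C(z, D) = 3/2 + (11/4)*(-8)*D = 3/2 - 22*D)
√(C(J(-25), (-102 + 93) - 87) - 29298) = √((3/2 - 22*((-102 + 93) - 87)) - 29298) = √((3/2 - 22*(-9 - 87)) - 29298) = √((3/2 - 22*(-96)) - 29298) = √((3/2 + 2112) - 29298) = √(4227/2 - 29298) = √(-54369/2) = 3*I*√12082/2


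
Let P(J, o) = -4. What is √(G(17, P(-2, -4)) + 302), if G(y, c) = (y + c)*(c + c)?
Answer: 3*√22 ≈ 14.071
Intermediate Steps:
G(y, c) = 2*c*(c + y) (G(y, c) = (c + y)*(2*c) = 2*c*(c + y))
√(G(17, P(-2, -4)) + 302) = √(2*(-4)*(-4 + 17) + 302) = √(2*(-4)*13 + 302) = √(-104 + 302) = √198 = 3*√22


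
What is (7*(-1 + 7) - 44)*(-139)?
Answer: 278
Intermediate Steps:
(7*(-1 + 7) - 44)*(-139) = (7*6 - 44)*(-139) = (42 - 44)*(-139) = -2*(-139) = 278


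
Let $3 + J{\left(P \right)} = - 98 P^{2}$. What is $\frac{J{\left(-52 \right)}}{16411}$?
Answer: $- \frac{264995}{16411} \approx -16.147$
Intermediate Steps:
$J{\left(P \right)} = -3 - 98 P^{2}$
$\frac{J{\left(-52 \right)}}{16411} = \frac{-3 - 98 \left(-52\right)^{2}}{16411} = \left(-3 - 264992\right) \frac{1}{16411} = \left(-264995\right) \frac{1}{16411} = - \frac{264995}{16411}$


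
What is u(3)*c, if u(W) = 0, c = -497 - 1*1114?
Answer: 0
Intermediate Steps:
c = -1611 (c = -497 - 1114 = -1611)
u(3)*c = 0*(-1611) = 0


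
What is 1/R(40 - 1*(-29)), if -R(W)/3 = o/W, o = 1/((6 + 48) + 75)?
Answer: -2967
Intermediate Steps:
o = 1/129 (o = 1/(54 + 75) = 1/129 ≈ 0.0077519)
R(W) = -1/(43*W)
1/R(40 - 1*(-29)) = 1/(-1/(43*(40 - 1*(-29)))) = 1/(-1/(43*(40 + 29))) = 1/(-1/43/69) = 1/(-1/43*1/69) = 1/(-1/2967) = -2967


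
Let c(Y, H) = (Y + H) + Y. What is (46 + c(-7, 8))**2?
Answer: 1600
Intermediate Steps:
c(Y, H) = H + 2*Y (c(Y, H) = (H + Y) + Y = H + 2*Y)
(46 + c(-7, 8))**2 = (46 + (8 + 2*(-7)))**2 = (46 + (8 - 14))**2 = (46 - 6)**2 = 40**2 = 1600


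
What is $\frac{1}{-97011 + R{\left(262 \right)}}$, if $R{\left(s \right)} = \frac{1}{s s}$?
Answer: $- \frac{68644}{6659223083} \approx -1.0308 \cdot 10^{-5}$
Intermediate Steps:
$R{\left(s \right)} = \frac{1}{s^{2}}$
$\frac{1}{-97011 + R{\left(262 \right)}} = \frac{1}{-97011 + \frac{1}{68644}} = \frac{1}{- \frac{6659223083}{68644}} = - \frac{68644}{6659223083}$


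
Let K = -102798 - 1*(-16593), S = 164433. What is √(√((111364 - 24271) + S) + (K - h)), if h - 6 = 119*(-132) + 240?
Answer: √(-70743 + √251526) ≈ 265.03*I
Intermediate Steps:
K = -86205 (K = -102798 + 16593 = -86205)
h = -15462 (h = 6 + (119*(-132) + 240) = 6 + (-15708 + 240) = 6 - 15468 = -15462)
√(√((111364 - 24271) + S) + (K - h)) = √(√((111364 - 24271) + 164433) + (-86205 - 1*(-15462))) = √(√(87093 + 164433) + (-86205 + 15462)) = √(√251526 - 70743) = √(-70743 + √251526)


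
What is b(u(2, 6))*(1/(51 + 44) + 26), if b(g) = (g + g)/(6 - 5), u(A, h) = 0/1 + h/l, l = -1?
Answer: -29652/95 ≈ -312.13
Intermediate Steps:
u(A, h) = -h (u(A, h) = 0/1 + h/(-1) = 0*1 + h*(-1) = 0 - h = -h)
b(g) = 2*g (b(g) = (2*g)/1 = (2*g)*1 = 2*g)
b(u(2, 6))*(1/(51 + 44) + 26) = (2*(-1*6))*(1/(51 + 44) + 26) = (2*(-6))*(1/95 + 26) = -12*(1/95 + 26) = -12*2471/95 = -29652/95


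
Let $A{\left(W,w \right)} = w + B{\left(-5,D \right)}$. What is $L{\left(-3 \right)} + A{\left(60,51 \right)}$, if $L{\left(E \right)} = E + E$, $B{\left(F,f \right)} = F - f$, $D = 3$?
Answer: $37$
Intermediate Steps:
$A{\left(W,w \right)} = -8 + w$ ($A{\left(W,w \right)} = w - 8 = -8 + w$)
$L{\left(E \right)} = 2 E$
$L{\left(-3 \right)} + A{\left(60,51 \right)} = 2 \left(-3\right) + \left(-8 + 51\right) = -6 + 43 = 37$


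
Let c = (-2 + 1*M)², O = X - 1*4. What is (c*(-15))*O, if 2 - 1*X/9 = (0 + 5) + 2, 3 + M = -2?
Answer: 36015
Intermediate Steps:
M = -5 (M = -3 - 2 = -5)
X = -45 (X = 18 - 9*((0 + 5) + 2) = 18 - 9*(5 + 2) = 18 - 9*7 = 18 - 63 = -45)
O = -49 (O = -45 - 1*4 = -45 - 4 = -49)
c = 49 (c = (-2 + 1*(-5))² = (-2 - 5)² = (-7)² = 49)
(c*(-15))*O = (49*(-15))*(-49) = -735*(-49) = 36015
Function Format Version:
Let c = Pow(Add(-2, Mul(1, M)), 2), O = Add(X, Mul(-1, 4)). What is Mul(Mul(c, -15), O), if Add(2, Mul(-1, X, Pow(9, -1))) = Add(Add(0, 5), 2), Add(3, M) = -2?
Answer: 36015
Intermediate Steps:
M = -5 (M = Add(-3, -2) = -5)
X = -45 (X = Add(18, Mul(-9, Add(Add(0, 5), 2))) = Add(18, Mul(-9, Add(5, 2))) = Add(18, Mul(-9, 7)) = Add(18, -63) = -45)
O = -49 (O = Add(-45, Mul(-1, 4)) = Add(-45, -4) = -49)
c = 49 (c = Pow(Add(-2, Mul(1, -5)), 2) = Pow(Add(-2, -5), 2) = Pow(-7, 2) = 49)
Mul(Mul(c, -15), O) = Mul(Mul(49, -15), -49) = Mul(-735, -49) = 36015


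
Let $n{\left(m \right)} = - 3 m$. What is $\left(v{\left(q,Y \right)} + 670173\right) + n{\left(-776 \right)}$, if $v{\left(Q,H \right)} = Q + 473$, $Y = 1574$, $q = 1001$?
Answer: $673975$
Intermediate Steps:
$v{\left(Q,H \right)} = 473 + Q$
$\left(v{\left(q,Y \right)} + 670173\right) + n{\left(-776 \right)} = \left(\left(473 + 1001\right) + 670173\right) - -2328 = \left(1474 + 670173\right) + 2328 = 671647 + 2328 = 673975$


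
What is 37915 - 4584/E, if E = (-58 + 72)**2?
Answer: 1856689/49 ≈ 37892.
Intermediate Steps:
E = 196 (E = 14**2 = 196)
37915 - 4584/E = 37915 - 4584/196 = 37915 - 4584*1/196 = 37915 - 1146/49 = 1856689/49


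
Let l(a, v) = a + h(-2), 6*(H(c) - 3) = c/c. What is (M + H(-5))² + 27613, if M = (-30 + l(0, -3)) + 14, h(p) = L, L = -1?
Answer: 1000957/36 ≈ 27804.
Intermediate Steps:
H(c) = 19/6 (H(c) = 3 + (c/c)/6 = 3 + (⅙)*1 = 3 + ⅙ = 19/6)
h(p) = -1
l(a, v) = -1 + a (l(a, v) = a - 1 = -1 + a)
M = -17 (M = (-30 + (-1 + 0)) + 14 = (-30 - 1) + 14 = -31 + 14 = -17)
(M + H(-5))² + 27613 = (-17 + 19/6)² + 27613 = (-83/6)² + 27613 = 6889/36 + 27613 = 1000957/36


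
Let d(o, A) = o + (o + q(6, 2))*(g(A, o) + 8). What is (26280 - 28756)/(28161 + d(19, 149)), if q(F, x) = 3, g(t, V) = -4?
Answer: -619/7067 ≈ -0.087590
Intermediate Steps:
d(o, A) = 12 + 5*o (d(o, A) = o + (o + 3)*(-4 + 8) = o + (3 + o)*4 = o + (12 + 4*o) = 12 + 5*o)
(26280 - 28756)/(28161 + d(19, 149)) = (26280 - 28756)/(28161 + (12 + 5*19)) = -2476/(28161 + (12 + 95)) = -2476/(28161 + 107) = -2476/28268 = -2476*1/28268 = -619/7067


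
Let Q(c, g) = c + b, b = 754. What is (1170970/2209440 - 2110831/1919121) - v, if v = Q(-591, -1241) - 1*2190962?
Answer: 309646186912112083/141339423408 ≈ 2.1908e+6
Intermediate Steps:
Q(c, g) = 754 + c (Q(c, g) = c + 754 = 754 + c)
v = -2190799 (v = (754 - 591) - 1*2190962 = 163 - 2190962 = -2190799)
(1170970/2209440 - 2110831/1919121) - v = (1170970/2209440 - 2110831/1919121) - 1*(-2190799) = (1170970*(1/2209440) - 2110831*1/1919121) + 2190799 = (117097/220944 - 2110831/1919121) + 2190799 = -80550710909/141339423408 + 2190799 = 309646186912112083/141339423408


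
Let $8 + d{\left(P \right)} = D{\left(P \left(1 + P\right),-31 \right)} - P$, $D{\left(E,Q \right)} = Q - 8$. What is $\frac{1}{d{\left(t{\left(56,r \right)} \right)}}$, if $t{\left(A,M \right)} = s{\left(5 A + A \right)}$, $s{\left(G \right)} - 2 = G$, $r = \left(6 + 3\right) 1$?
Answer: $- \frac{1}{385} \approx -0.0025974$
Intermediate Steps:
$r = 9$ ($r = 9 \cdot 1 = 9$)
$s{\left(G \right)} = 2 + G$
$D{\left(E,Q \right)} = -8 + Q$
$t{\left(A,M \right)} = 2 + 6 A$ ($t{\left(A,M \right)} = 2 + \left(5 A + A\right) = 2 + 6 A$)
$d{\left(P \right)} = -47 - P$ ($d{\left(P \right)} = -8 - \left(39 + P\right) = -47 - P$)
$\frac{1}{d{\left(t{\left(56,r \right)} \right)}} = \frac{1}{-47 - \left(2 + 6 \cdot 56\right)} = \frac{1}{-47 - \left(2 + 336\right)} = \frac{1}{-47 - 338} = \frac{1}{-385} = - \frac{1}{385}$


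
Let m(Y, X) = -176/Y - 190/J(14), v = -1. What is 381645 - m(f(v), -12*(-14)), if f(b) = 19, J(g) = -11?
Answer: 79762131/209 ≈ 3.8164e+5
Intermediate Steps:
m(Y, X) = 190/11 - 176/Y (m(Y, X) = -176/Y - 190/(-11) = -176/Y - 190*(-1/11) = -176/Y + 190/11 = 190/11 - 176/Y)
381645 - m(f(v), -12*(-14)) = 381645 - (190/11 - 176/19) = 381645 - 1*1674/209 = 381645 - 1674/209 = 79762131/209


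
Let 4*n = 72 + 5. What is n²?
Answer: 5929/16 ≈ 370.56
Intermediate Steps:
n = 77/4 (n = (72 + 5)/4 = (¼)*77 = 77/4 ≈ 19.250)
n² = (77/4)² = 5929/16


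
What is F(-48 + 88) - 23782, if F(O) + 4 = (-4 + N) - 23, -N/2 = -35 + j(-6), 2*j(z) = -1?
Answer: -23742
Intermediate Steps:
j(z) = -½ (j(z) = (½)*(-1) = -½)
N = 71 (N = -2*(-35 - ½) = -2*(-71/2) = 71)
F(O) = 40 (F(O) = -4 + ((-4 + 71) - 23) = -4 + (67 - 23) = -4 + 44 = 40)
F(-48 + 88) - 23782 = 40 - 23782 = -23742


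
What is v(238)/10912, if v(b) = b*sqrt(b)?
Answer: 119*sqrt(238)/5456 ≈ 0.33648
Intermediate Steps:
v(b) = b**(3/2)
v(238)/10912 = 238**(3/2)/10912 = (238*sqrt(238))*(1/10912) = 119*sqrt(238)/5456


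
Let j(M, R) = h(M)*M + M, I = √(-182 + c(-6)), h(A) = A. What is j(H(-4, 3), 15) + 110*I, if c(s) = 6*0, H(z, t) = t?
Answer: 12 + 110*I*√182 ≈ 12.0 + 1484.0*I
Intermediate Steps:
c(s) = 0
I = I*√182 (I = √(-182 + 0) = √(-182) = I*√182 ≈ 13.491*I)
j(M, R) = M + M² (j(M, R) = M*M + M = M² + M = M + M²)
j(H(-4, 3), 15) + 110*I = 3*(1 + 3) + 110*(I*√182) = 3*4 + 110*I*√182 = 12 + 110*I*√182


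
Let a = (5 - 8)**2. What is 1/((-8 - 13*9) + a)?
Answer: -1/116 ≈ -0.0086207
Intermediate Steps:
a = 9 (a = (-3)**2 = 9)
1/((-8 - 13*9) + a) = 1/((-8 - 13*9) + 9) = 1/((-8 - 117) + 9) = 1/(-125 + 9) = 1/(-116) = -1/116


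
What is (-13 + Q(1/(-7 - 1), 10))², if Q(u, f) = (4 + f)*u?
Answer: 3481/16 ≈ 217.56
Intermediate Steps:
Q(u, f) = u*(4 + f)
(-13 + Q(1/(-7 - 1), 10))² = (-13 + (4 + 10)/(-7 - 1))² = (-13 + 14/(-8))² = (-13 - ⅛*14)² = (-13 - 7/4)² = (-59/4)² = 3481/16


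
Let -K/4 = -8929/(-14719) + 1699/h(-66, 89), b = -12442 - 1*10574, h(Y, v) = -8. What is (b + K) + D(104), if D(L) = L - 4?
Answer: -649665059/29438 ≈ -22069.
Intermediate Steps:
b = -23016 (b = -12442 - 10574 = -23016)
D(L) = -4 + L
K = 24936149/29438 (K = -4*(-8929/(-14719) + 1699/(-8)) = -4*(-8929*(-1/14719) + 1699*(-1/8)) = -4*(8929/14719 - 1699/8) = -4*(-24936149/117752) = 24936149/29438 ≈ 847.07)
(b + K) + D(104) = (-23016 + 24936149/29438) + (-4 + 104) = -652608859/29438 + 100 = -649665059/29438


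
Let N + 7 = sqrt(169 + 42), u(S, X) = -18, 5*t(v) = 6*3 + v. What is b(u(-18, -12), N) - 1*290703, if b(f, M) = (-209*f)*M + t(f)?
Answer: -317037 + 3762*sqrt(211) ≈ -2.6239e+5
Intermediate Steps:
t(v) = 18/5 + v/5 (t(v) = (6*3 + v)/5 = (18 + v)/5 = 18/5 + v/5)
N = -7 + sqrt(211) (N = -7 + sqrt(169 + 42) = -7 + sqrt(211) ≈ 7.5258)
b(f, M) = 18/5 + f/5 - 209*M*f (b(f, M) = (-209*f)*M + (18/5 + f/5) = -209*M*f + (18/5 + f/5) = 18/5 + f/5 - 209*M*f)
b(u(-18, -12), N) - 1*290703 = (18/5 + (1/5)*(-18) - 209*(-7 + sqrt(211))*(-18)) - 1*290703 = (18/5 - 18/5 + (-26334 + 3762*sqrt(211))) - 290703 = (-26334 + 3762*sqrt(211)) - 290703 = -317037 + 3762*sqrt(211)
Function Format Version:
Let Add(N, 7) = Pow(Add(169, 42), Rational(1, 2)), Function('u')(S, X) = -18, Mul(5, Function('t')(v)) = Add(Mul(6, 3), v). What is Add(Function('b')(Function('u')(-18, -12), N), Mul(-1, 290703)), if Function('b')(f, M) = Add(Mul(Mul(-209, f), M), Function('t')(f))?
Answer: Add(-317037, Mul(3762, Pow(211, Rational(1, 2)))) ≈ -2.6239e+5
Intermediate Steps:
Function('t')(v) = Add(Rational(18, 5), Mul(Rational(1, 5), v)) (Function('t')(v) = Mul(Rational(1, 5), Add(Mul(6, 3), v)) = Mul(Rational(1, 5), Add(18, v)) = Add(Rational(18, 5), Mul(Rational(1, 5), v)))
N = Add(-7, Pow(211, Rational(1, 2))) (N = Add(-7, Pow(Add(169, 42), Rational(1, 2))) = Add(-7, Pow(211, Rational(1, 2))) ≈ 7.5258)
Function('b')(f, M) = Add(Rational(18, 5), Mul(Rational(1, 5), f), Mul(-209, M, f)) (Function('b')(f, M) = Add(Mul(Mul(-209, f), M), Add(Rational(18, 5), Mul(Rational(1, 5), f))) = Add(Mul(-209, M, f), Add(Rational(18, 5), Mul(Rational(1, 5), f))) = Add(Rational(18, 5), Mul(Rational(1, 5), f), Mul(-209, M, f)))
Add(Function('b')(Function('u')(-18, -12), N), Mul(-1, 290703)) = Add(Add(Rational(18, 5), Mul(Rational(1, 5), -18), Mul(-209, Add(-7, Pow(211, Rational(1, 2))), -18)), Mul(-1, 290703)) = Add(Add(Rational(18, 5), Rational(-18, 5), Add(-26334, Mul(3762, Pow(211, Rational(1, 2))))), -290703) = Add(Add(-26334, Mul(3762, Pow(211, Rational(1, 2)))), -290703) = Add(-317037, Mul(3762, Pow(211, Rational(1, 2))))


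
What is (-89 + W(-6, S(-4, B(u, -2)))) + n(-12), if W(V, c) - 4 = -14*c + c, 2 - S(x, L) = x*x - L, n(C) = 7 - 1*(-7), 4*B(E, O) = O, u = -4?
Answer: 235/2 ≈ 117.50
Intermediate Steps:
B(E, O) = O/4
n(C) = 14 (n(C) = 7 + 7 = 14)
S(x, L) = 2 + L - x² (S(x, L) = 2 - (x*x - L) = 2 - (x² - L) = 2 + (L - x²) = 2 + L - x²)
W(V, c) = 4 - 13*c (W(V, c) = 4 + (-14*c + c) = 4 - 13*c)
(-89 + W(-6, S(-4, B(u, -2)))) + n(-12) = (-89 + (4 - 13*(2 + (¼)*(-2) - 1*(-4)²))) + 14 = (-89 + (4 - 13*(2 - ½ - 1*16))) + 14 = (-89 + (4 - 13*(2 - ½ - 16))) + 14 = (-89 + (4 - 13*(-29/2))) + 14 = (-89 + (4 + 377/2)) + 14 = (-89 + 385/2) + 14 = 207/2 + 14 = 235/2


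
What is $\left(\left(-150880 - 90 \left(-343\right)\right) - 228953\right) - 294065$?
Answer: $-643028$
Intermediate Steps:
$\left(\left(-150880 - 90 \left(-343\right)\right) - 228953\right) - 294065 = \left(\left(-150880 - -30870\right) - 228953\right) - 294065 = \left(\left(-150880 + 30870\right) - 228953\right) - 294065 = \left(-120010 - 228953\right) - 294065 = -348963 - 294065 = -643028$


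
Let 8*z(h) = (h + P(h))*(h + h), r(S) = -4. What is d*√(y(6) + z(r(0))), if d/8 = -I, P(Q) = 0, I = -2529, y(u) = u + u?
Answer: 80928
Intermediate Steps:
y(u) = 2*u
z(h) = h²/4 (z(h) = ((h + 0)*(h + h))/8 = (h*(2*h))/8 = (2*h²)/8 = h²/4)
d = 20232 (d = 8*(-1*(-2529)) = 8*2529 = 20232)
d*√(y(6) + z(r(0))) = 20232*√(2*6 + (¼)*(-4)²) = 20232*√(12 + (¼)*16) = 20232*√(12 + 4) = 20232*√16 = 20232*4 = 80928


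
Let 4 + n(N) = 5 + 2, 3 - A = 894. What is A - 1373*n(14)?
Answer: -5010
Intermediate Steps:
A = -891 (A = 3 - 1*894 = 3 - 894 = -891)
n(N) = 3 (n(N) = -4 + (5 + 2) = -4 + 7 = 3)
A - 1373*n(14) = -891 - 1373*3 = -891 - 4119 = -5010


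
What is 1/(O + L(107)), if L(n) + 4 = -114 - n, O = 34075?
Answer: 1/33850 ≈ 2.9542e-5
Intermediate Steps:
L(n) = -118 - n (L(n) = -4 + (-114 - n) = -118 - n)
1/(O + L(107)) = 1/(34075 + (-118 - 1*107)) = 1/(34075 + (-118 - 107)) = 1/(34075 - 225) = 1/33850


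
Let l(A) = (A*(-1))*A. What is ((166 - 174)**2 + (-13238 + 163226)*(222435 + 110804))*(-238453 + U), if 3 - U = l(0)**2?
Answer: -11918172417686200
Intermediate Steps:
l(A) = -A**2 (l(A) = (-A)*A = -A**2)
U = 3 (U = 3 - (-1*0**2)**2 = 3 - (-1*0)**2 = 3 - 1*0**2 = 3 - 1*0 = 3 + 0 = 3)
((166 - 174)**2 + (-13238 + 163226)*(222435 + 110804))*(-238453 + U) = ((166 - 174)**2 + (-13238 + 163226)*(222435 + 110804))*(-238453 + 3) = ((-8)**2 + 149988*333239)*(-238450) = (64 + 49981851132)*(-238450) = 49981851196*(-238450) = -11918172417686200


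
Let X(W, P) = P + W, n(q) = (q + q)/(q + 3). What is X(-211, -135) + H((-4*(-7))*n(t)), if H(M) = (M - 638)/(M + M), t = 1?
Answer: -2578/7 ≈ -368.29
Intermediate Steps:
n(q) = 2*q/(3 + q) (n(q) = (2*q)/(3 + q) = 2*q/(3 + q))
H(M) = (-638 + M)/(2*M) (H(M) = (-638 + M)/((2*M)) = (-638 + M)*(1/(2*M)) = (-638 + M)/(2*M))
X(-211, -135) + H((-4*(-7))*n(t)) = (-135 - 211) + (-638 + (-4*(-7))*(2*1/(3 + 1)))/(2*(((-4*(-7))*(2*1/(3 + 1))))) = -346 + (-638 + 28*(2*1/4))/(2*((28*(2*1/4)))) = -346 + (-638 + 28*(2*1*(¼)))/(2*((28*(2*1*(¼))))) = -346 + (-638 + 28*(½))/(2*((28*(½)))) = -346 + (½)*(-638 + 14)/14 = -346 + (½)*(1/14)*(-624) = -346 - 156/7 = -2578/7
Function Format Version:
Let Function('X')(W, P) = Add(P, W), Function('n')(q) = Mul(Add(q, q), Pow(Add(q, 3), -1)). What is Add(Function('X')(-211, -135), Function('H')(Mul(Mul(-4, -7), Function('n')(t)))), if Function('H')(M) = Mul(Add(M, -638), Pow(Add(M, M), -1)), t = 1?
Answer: Rational(-2578, 7) ≈ -368.29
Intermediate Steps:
Function('n')(q) = Mul(2, q, Pow(Add(3, q), -1)) (Function('n')(q) = Mul(Mul(2, q), Pow(Add(3, q), -1)) = Mul(2, q, Pow(Add(3, q), -1)))
Function('H')(M) = Mul(Rational(1, 2), Pow(M, -1), Add(-638, M)) (Function('H')(M) = Mul(Add(-638, M), Pow(Mul(2, M), -1)) = Mul(Add(-638, M), Mul(Rational(1, 2), Pow(M, -1))) = Mul(Rational(1, 2), Pow(M, -1), Add(-638, M)))
Add(Function('X')(-211, -135), Function('H')(Mul(Mul(-4, -7), Function('n')(t)))) = Add(Add(-135, -211), Mul(Rational(1, 2), Pow(Mul(Mul(-4, -7), Mul(2, 1, Pow(Add(3, 1), -1))), -1), Add(-638, Mul(Mul(-4, -7), Mul(2, 1, Pow(Add(3, 1), -1)))))) = Add(-346, Mul(Rational(1, 2), Pow(Mul(28, Mul(2, 1, Pow(4, -1))), -1), Add(-638, Mul(28, Mul(2, 1, Pow(4, -1)))))) = Add(-346, Mul(Rational(1, 2), Pow(Mul(28, Mul(2, 1, Rational(1, 4))), -1), Add(-638, Mul(28, Mul(2, 1, Rational(1, 4)))))) = Add(-346, Mul(Rational(1, 2), Pow(Mul(28, Rational(1, 2)), -1), Add(-638, Mul(28, Rational(1, 2))))) = Add(-346, Mul(Rational(1, 2), Pow(14, -1), Add(-638, 14))) = Add(-346, Mul(Rational(1, 2), Rational(1, 14), -624)) = Add(-346, Rational(-156, 7)) = Rational(-2578, 7)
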